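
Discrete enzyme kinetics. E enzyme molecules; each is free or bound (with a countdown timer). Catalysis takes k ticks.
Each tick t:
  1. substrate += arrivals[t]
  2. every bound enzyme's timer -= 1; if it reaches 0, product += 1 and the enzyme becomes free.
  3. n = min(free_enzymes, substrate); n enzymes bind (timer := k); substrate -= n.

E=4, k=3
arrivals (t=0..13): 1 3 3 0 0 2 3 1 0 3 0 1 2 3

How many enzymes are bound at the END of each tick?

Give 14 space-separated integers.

Answer: 1 4 4 4 3 4 4 4 4 4 4 4 4 4

Derivation:
t=0: arr=1 -> substrate=0 bound=1 product=0
t=1: arr=3 -> substrate=0 bound=4 product=0
t=2: arr=3 -> substrate=3 bound=4 product=0
t=3: arr=0 -> substrate=2 bound=4 product=1
t=4: arr=0 -> substrate=0 bound=3 product=4
t=5: arr=2 -> substrate=1 bound=4 product=4
t=6: arr=3 -> substrate=3 bound=4 product=5
t=7: arr=1 -> substrate=2 bound=4 product=7
t=8: arr=0 -> substrate=1 bound=4 product=8
t=9: arr=3 -> substrate=3 bound=4 product=9
t=10: arr=0 -> substrate=1 bound=4 product=11
t=11: arr=1 -> substrate=1 bound=4 product=12
t=12: arr=2 -> substrate=2 bound=4 product=13
t=13: arr=3 -> substrate=3 bound=4 product=15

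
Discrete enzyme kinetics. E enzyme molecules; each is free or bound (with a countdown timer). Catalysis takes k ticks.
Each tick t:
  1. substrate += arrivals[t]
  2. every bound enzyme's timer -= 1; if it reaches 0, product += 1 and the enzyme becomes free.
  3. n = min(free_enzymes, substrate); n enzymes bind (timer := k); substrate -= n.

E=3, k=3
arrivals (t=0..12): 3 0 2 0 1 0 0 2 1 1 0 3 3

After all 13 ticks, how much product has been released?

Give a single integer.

t=0: arr=3 -> substrate=0 bound=3 product=0
t=1: arr=0 -> substrate=0 bound=3 product=0
t=2: arr=2 -> substrate=2 bound=3 product=0
t=3: arr=0 -> substrate=0 bound=2 product=3
t=4: arr=1 -> substrate=0 bound=3 product=3
t=5: arr=0 -> substrate=0 bound=3 product=3
t=6: arr=0 -> substrate=0 bound=1 product=5
t=7: arr=2 -> substrate=0 bound=2 product=6
t=8: arr=1 -> substrate=0 bound=3 product=6
t=9: arr=1 -> substrate=1 bound=3 product=6
t=10: arr=0 -> substrate=0 bound=2 product=8
t=11: arr=3 -> substrate=1 bound=3 product=9
t=12: arr=3 -> substrate=4 bound=3 product=9

Answer: 9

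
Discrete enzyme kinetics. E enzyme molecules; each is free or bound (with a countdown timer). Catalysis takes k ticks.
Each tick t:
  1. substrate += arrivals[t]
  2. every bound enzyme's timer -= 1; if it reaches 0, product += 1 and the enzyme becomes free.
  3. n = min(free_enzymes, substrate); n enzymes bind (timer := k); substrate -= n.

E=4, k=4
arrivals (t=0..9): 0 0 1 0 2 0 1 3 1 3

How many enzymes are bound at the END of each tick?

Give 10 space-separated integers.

t=0: arr=0 -> substrate=0 bound=0 product=0
t=1: arr=0 -> substrate=0 bound=0 product=0
t=2: arr=1 -> substrate=0 bound=1 product=0
t=3: arr=0 -> substrate=0 bound=1 product=0
t=4: arr=2 -> substrate=0 bound=3 product=0
t=5: arr=0 -> substrate=0 bound=3 product=0
t=6: arr=1 -> substrate=0 bound=3 product=1
t=7: arr=3 -> substrate=2 bound=4 product=1
t=8: arr=1 -> substrate=1 bound=4 product=3
t=9: arr=3 -> substrate=4 bound=4 product=3

Answer: 0 0 1 1 3 3 3 4 4 4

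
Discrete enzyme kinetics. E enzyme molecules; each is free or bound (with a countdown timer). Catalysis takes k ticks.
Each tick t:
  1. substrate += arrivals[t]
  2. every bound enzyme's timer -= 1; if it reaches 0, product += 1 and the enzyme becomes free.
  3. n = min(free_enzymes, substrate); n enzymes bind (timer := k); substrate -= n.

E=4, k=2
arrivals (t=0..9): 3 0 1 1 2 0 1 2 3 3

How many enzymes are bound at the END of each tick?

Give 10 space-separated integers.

t=0: arr=3 -> substrate=0 bound=3 product=0
t=1: arr=0 -> substrate=0 bound=3 product=0
t=2: arr=1 -> substrate=0 bound=1 product=3
t=3: arr=1 -> substrate=0 bound=2 product=3
t=4: arr=2 -> substrate=0 bound=3 product=4
t=5: arr=0 -> substrate=0 bound=2 product=5
t=6: arr=1 -> substrate=0 bound=1 product=7
t=7: arr=2 -> substrate=0 bound=3 product=7
t=8: arr=3 -> substrate=1 bound=4 product=8
t=9: arr=3 -> substrate=2 bound=4 product=10

Answer: 3 3 1 2 3 2 1 3 4 4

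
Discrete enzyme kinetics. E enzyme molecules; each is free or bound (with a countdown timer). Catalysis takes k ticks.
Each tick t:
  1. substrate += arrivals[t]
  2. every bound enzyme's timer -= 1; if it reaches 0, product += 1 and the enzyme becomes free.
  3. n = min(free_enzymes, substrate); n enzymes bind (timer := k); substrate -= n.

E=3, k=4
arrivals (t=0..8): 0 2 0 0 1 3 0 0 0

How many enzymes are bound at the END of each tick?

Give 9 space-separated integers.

Answer: 0 2 2 2 3 3 3 3 3

Derivation:
t=0: arr=0 -> substrate=0 bound=0 product=0
t=1: arr=2 -> substrate=0 bound=2 product=0
t=2: arr=0 -> substrate=0 bound=2 product=0
t=3: arr=0 -> substrate=0 bound=2 product=0
t=4: arr=1 -> substrate=0 bound=3 product=0
t=5: arr=3 -> substrate=1 bound=3 product=2
t=6: arr=0 -> substrate=1 bound=3 product=2
t=7: arr=0 -> substrate=1 bound=3 product=2
t=8: arr=0 -> substrate=0 bound=3 product=3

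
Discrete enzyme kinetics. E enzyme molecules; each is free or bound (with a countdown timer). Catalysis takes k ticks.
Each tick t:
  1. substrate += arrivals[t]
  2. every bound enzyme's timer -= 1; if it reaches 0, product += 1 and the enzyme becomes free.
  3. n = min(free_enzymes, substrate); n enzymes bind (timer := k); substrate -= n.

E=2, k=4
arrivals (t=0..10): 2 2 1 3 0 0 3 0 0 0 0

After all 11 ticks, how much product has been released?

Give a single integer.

Answer: 4

Derivation:
t=0: arr=2 -> substrate=0 bound=2 product=0
t=1: arr=2 -> substrate=2 bound=2 product=0
t=2: arr=1 -> substrate=3 bound=2 product=0
t=3: arr=3 -> substrate=6 bound=2 product=0
t=4: arr=0 -> substrate=4 bound=2 product=2
t=5: arr=0 -> substrate=4 bound=2 product=2
t=6: arr=3 -> substrate=7 bound=2 product=2
t=7: arr=0 -> substrate=7 bound=2 product=2
t=8: arr=0 -> substrate=5 bound=2 product=4
t=9: arr=0 -> substrate=5 bound=2 product=4
t=10: arr=0 -> substrate=5 bound=2 product=4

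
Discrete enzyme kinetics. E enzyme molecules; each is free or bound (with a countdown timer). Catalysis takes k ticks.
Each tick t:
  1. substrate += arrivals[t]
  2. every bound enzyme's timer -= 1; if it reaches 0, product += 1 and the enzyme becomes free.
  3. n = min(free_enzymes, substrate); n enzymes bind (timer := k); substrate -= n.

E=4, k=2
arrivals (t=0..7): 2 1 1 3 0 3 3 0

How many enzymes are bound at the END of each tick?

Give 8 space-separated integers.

t=0: arr=2 -> substrate=0 bound=2 product=0
t=1: arr=1 -> substrate=0 bound=3 product=0
t=2: arr=1 -> substrate=0 bound=2 product=2
t=3: arr=3 -> substrate=0 bound=4 product=3
t=4: arr=0 -> substrate=0 bound=3 product=4
t=5: arr=3 -> substrate=0 bound=3 product=7
t=6: arr=3 -> substrate=2 bound=4 product=7
t=7: arr=0 -> substrate=0 bound=3 product=10

Answer: 2 3 2 4 3 3 4 3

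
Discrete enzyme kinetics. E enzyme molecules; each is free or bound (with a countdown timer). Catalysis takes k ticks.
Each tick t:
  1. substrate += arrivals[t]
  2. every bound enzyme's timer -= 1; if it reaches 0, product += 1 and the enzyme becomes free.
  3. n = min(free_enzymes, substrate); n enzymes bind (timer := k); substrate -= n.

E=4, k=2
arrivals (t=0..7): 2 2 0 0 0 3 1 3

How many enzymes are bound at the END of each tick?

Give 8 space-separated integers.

Answer: 2 4 2 0 0 3 4 4

Derivation:
t=0: arr=2 -> substrate=0 bound=2 product=0
t=1: arr=2 -> substrate=0 bound=4 product=0
t=2: arr=0 -> substrate=0 bound=2 product=2
t=3: arr=0 -> substrate=0 bound=0 product=4
t=4: arr=0 -> substrate=0 bound=0 product=4
t=5: arr=3 -> substrate=0 bound=3 product=4
t=6: arr=1 -> substrate=0 bound=4 product=4
t=7: arr=3 -> substrate=0 bound=4 product=7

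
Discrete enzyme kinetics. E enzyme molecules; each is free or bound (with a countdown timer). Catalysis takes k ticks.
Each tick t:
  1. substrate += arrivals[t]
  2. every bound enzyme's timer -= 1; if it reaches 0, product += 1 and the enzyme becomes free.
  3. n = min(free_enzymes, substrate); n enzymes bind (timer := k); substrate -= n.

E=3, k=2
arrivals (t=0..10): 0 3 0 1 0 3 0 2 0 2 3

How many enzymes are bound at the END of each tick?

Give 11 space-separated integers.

t=0: arr=0 -> substrate=0 bound=0 product=0
t=1: arr=3 -> substrate=0 bound=3 product=0
t=2: arr=0 -> substrate=0 bound=3 product=0
t=3: arr=1 -> substrate=0 bound=1 product=3
t=4: arr=0 -> substrate=0 bound=1 product=3
t=5: arr=3 -> substrate=0 bound=3 product=4
t=6: arr=0 -> substrate=0 bound=3 product=4
t=7: arr=2 -> substrate=0 bound=2 product=7
t=8: arr=0 -> substrate=0 bound=2 product=7
t=9: arr=2 -> substrate=0 bound=2 product=9
t=10: arr=3 -> substrate=2 bound=3 product=9

Answer: 0 3 3 1 1 3 3 2 2 2 3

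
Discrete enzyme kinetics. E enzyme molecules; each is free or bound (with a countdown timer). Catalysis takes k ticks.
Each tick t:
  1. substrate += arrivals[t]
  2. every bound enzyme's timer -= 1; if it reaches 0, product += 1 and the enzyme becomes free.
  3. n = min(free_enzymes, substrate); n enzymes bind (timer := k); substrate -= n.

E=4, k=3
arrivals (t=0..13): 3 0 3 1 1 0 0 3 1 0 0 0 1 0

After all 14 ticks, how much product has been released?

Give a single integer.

t=0: arr=3 -> substrate=0 bound=3 product=0
t=1: arr=0 -> substrate=0 bound=3 product=0
t=2: arr=3 -> substrate=2 bound=4 product=0
t=3: arr=1 -> substrate=0 bound=4 product=3
t=4: arr=1 -> substrate=1 bound=4 product=3
t=5: arr=0 -> substrate=0 bound=4 product=4
t=6: arr=0 -> substrate=0 bound=1 product=7
t=7: arr=3 -> substrate=0 bound=4 product=7
t=8: arr=1 -> substrate=0 bound=4 product=8
t=9: arr=0 -> substrate=0 bound=4 product=8
t=10: arr=0 -> substrate=0 bound=1 product=11
t=11: arr=0 -> substrate=0 bound=0 product=12
t=12: arr=1 -> substrate=0 bound=1 product=12
t=13: arr=0 -> substrate=0 bound=1 product=12

Answer: 12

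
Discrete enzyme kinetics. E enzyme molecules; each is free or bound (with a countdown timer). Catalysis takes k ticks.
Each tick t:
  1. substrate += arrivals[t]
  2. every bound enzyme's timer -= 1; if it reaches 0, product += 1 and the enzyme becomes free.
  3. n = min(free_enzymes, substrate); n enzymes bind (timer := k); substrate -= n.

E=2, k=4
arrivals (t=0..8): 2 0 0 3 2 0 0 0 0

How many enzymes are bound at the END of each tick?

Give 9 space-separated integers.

Answer: 2 2 2 2 2 2 2 2 2

Derivation:
t=0: arr=2 -> substrate=0 bound=2 product=0
t=1: arr=0 -> substrate=0 bound=2 product=0
t=2: arr=0 -> substrate=0 bound=2 product=0
t=3: arr=3 -> substrate=3 bound=2 product=0
t=4: arr=2 -> substrate=3 bound=2 product=2
t=5: arr=0 -> substrate=3 bound=2 product=2
t=6: arr=0 -> substrate=3 bound=2 product=2
t=7: arr=0 -> substrate=3 bound=2 product=2
t=8: arr=0 -> substrate=1 bound=2 product=4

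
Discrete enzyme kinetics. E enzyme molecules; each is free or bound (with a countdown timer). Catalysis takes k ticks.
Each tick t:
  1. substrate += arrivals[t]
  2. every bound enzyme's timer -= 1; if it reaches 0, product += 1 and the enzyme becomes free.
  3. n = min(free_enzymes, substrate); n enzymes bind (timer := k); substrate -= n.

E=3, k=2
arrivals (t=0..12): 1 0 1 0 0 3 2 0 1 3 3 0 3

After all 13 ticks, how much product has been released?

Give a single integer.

t=0: arr=1 -> substrate=0 bound=1 product=0
t=1: arr=0 -> substrate=0 bound=1 product=0
t=2: arr=1 -> substrate=0 bound=1 product=1
t=3: arr=0 -> substrate=0 bound=1 product=1
t=4: arr=0 -> substrate=0 bound=0 product=2
t=5: arr=3 -> substrate=0 bound=3 product=2
t=6: arr=2 -> substrate=2 bound=3 product=2
t=7: arr=0 -> substrate=0 bound=2 product=5
t=8: arr=1 -> substrate=0 bound=3 product=5
t=9: arr=3 -> substrate=1 bound=3 product=7
t=10: arr=3 -> substrate=3 bound=3 product=8
t=11: arr=0 -> substrate=1 bound=3 product=10
t=12: arr=3 -> substrate=3 bound=3 product=11

Answer: 11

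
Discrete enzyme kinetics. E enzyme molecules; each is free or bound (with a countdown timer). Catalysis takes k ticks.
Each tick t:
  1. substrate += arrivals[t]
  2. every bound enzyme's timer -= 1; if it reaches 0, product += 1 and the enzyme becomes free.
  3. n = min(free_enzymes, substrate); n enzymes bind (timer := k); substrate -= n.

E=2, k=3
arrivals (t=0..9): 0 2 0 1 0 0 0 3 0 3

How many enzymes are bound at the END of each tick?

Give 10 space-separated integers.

Answer: 0 2 2 2 1 1 1 2 2 2

Derivation:
t=0: arr=0 -> substrate=0 bound=0 product=0
t=1: arr=2 -> substrate=0 bound=2 product=0
t=2: arr=0 -> substrate=0 bound=2 product=0
t=3: arr=1 -> substrate=1 bound=2 product=0
t=4: arr=0 -> substrate=0 bound=1 product=2
t=5: arr=0 -> substrate=0 bound=1 product=2
t=6: arr=0 -> substrate=0 bound=1 product=2
t=7: arr=3 -> substrate=1 bound=2 product=3
t=8: arr=0 -> substrate=1 bound=2 product=3
t=9: arr=3 -> substrate=4 bound=2 product=3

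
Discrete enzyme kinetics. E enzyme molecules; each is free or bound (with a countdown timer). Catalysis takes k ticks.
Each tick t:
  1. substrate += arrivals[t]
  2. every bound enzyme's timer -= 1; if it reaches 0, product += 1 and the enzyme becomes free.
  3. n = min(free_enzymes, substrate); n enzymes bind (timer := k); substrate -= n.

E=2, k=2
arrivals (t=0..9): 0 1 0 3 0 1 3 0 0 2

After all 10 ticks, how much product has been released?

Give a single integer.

Answer: 7

Derivation:
t=0: arr=0 -> substrate=0 bound=0 product=0
t=1: arr=1 -> substrate=0 bound=1 product=0
t=2: arr=0 -> substrate=0 bound=1 product=0
t=3: arr=3 -> substrate=1 bound=2 product=1
t=4: arr=0 -> substrate=1 bound=2 product=1
t=5: arr=1 -> substrate=0 bound=2 product=3
t=6: arr=3 -> substrate=3 bound=2 product=3
t=7: arr=0 -> substrate=1 bound=2 product=5
t=8: arr=0 -> substrate=1 bound=2 product=5
t=9: arr=2 -> substrate=1 bound=2 product=7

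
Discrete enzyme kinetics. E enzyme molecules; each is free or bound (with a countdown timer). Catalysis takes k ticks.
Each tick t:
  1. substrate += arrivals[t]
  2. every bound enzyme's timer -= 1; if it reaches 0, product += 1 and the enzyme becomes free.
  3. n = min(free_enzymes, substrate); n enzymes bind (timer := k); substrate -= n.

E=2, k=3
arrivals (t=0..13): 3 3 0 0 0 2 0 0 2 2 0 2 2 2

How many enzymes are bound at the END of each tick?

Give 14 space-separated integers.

Answer: 2 2 2 2 2 2 2 2 2 2 2 2 2 2

Derivation:
t=0: arr=3 -> substrate=1 bound=2 product=0
t=1: arr=3 -> substrate=4 bound=2 product=0
t=2: arr=0 -> substrate=4 bound=2 product=0
t=3: arr=0 -> substrate=2 bound=2 product=2
t=4: arr=0 -> substrate=2 bound=2 product=2
t=5: arr=2 -> substrate=4 bound=2 product=2
t=6: arr=0 -> substrate=2 bound=2 product=4
t=7: arr=0 -> substrate=2 bound=2 product=4
t=8: arr=2 -> substrate=4 bound=2 product=4
t=9: arr=2 -> substrate=4 bound=2 product=6
t=10: arr=0 -> substrate=4 bound=2 product=6
t=11: arr=2 -> substrate=6 bound=2 product=6
t=12: arr=2 -> substrate=6 bound=2 product=8
t=13: arr=2 -> substrate=8 bound=2 product=8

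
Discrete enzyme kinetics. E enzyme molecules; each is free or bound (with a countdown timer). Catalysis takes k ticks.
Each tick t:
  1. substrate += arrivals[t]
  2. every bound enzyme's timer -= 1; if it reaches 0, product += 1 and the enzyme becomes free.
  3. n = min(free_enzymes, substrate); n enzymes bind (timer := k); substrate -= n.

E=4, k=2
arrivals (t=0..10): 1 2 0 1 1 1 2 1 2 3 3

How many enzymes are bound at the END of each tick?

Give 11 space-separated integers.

Answer: 1 3 2 1 2 2 3 3 3 4 4

Derivation:
t=0: arr=1 -> substrate=0 bound=1 product=0
t=1: arr=2 -> substrate=0 bound=3 product=0
t=2: arr=0 -> substrate=0 bound=2 product=1
t=3: arr=1 -> substrate=0 bound=1 product=3
t=4: arr=1 -> substrate=0 bound=2 product=3
t=5: arr=1 -> substrate=0 bound=2 product=4
t=6: arr=2 -> substrate=0 bound=3 product=5
t=7: arr=1 -> substrate=0 bound=3 product=6
t=8: arr=2 -> substrate=0 bound=3 product=8
t=9: arr=3 -> substrate=1 bound=4 product=9
t=10: arr=3 -> substrate=2 bound=4 product=11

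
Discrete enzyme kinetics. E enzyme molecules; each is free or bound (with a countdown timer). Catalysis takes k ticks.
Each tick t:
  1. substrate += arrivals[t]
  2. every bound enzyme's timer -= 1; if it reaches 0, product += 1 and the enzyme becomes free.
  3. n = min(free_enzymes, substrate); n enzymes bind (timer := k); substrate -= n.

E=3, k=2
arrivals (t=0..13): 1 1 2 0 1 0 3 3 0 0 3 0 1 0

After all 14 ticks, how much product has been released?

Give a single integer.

Answer: 14

Derivation:
t=0: arr=1 -> substrate=0 bound=1 product=0
t=1: arr=1 -> substrate=0 bound=2 product=0
t=2: arr=2 -> substrate=0 bound=3 product=1
t=3: arr=0 -> substrate=0 bound=2 product=2
t=4: arr=1 -> substrate=0 bound=1 product=4
t=5: arr=0 -> substrate=0 bound=1 product=4
t=6: arr=3 -> substrate=0 bound=3 product=5
t=7: arr=3 -> substrate=3 bound=3 product=5
t=8: arr=0 -> substrate=0 bound=3 product=8
t=9: arr=0 -> substrate=0 bound=3 product=8
t=10: arr=3 -> substrate=0 bound=3 product=11
t=11: arr=0 -> substrate=0 bound=3 product=11
t=12: arr=1 -> substrate=0 bound=1 product=14
t=13: arr=0 -> substrate=0 bound=1 product=14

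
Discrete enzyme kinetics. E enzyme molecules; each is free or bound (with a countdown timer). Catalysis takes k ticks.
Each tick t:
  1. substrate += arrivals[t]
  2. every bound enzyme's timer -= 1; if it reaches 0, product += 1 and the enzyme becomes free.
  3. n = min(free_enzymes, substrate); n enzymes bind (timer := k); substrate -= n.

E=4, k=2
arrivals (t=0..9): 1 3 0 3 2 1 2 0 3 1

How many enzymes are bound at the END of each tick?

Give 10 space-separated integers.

Answer: 1 4 3 3 4 3 4 2 3 4

Derivation:
t=0: arr=1 -> substrate=0 bound=1 product=0
t=1: arr=3 -> substrate=0 bound=4 product=0
t=2: arr=0 -> substrate=0 bound=3 product=1
t=3: arr=3 -> substrate=0 bound=3 product=4
t=4: arr=2 -> substrate=1 bound=4 product=4
t=5: arr=1 -> substrate=0 bound=3 product=7
t=6: arr=2 -> substrate=0 bound=4 product=8
t=7: arr=0 -> substrate=0 bound=2 product=10
t=8: arr=3 -> substrate=0 bound=3 product=12
t=9: arr=1 -> substrate=0 bound=4 product=12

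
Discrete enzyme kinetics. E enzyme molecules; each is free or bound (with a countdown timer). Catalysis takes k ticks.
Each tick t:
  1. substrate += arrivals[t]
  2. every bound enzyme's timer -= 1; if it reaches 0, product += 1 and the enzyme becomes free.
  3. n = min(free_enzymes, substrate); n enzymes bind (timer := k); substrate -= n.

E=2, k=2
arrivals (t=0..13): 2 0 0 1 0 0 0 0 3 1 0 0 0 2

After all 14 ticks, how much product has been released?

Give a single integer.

t=0: arr=2 -> substrate=0 bound=2 product=0
t=1: arr=0 -> substrate=0 bound=2 product=0
t=2: arr=0 -> substrate=0 bound=0 product=2
t=3: arr=1 -> substrate=0 bound=1 product=2
t=4: arr=0 -> substrate=0 bound=1 product=2
t=5: arr=0 -> substrate=0 bound=0 product=3
t=6: arr=0 -> substrate=0 bound=0 product=3
t=7: arr=0 -> substrate=0 bound=0 product=3
t=8: arr=3 -> substrate=1 bound=2 product=3
t=9: arr=1 -> substrate=2 bound=2 product=3
t=10: arr=0 -> substrate=0 bound=2 product=5
t=11: arr=0 -> substrate=0 bound=2 product=5
t=12: arr=0 -> substrate=0 bound=0 product=7
t=13: arr=2 -> substrate=0 bound=2 product=7

Answer: 7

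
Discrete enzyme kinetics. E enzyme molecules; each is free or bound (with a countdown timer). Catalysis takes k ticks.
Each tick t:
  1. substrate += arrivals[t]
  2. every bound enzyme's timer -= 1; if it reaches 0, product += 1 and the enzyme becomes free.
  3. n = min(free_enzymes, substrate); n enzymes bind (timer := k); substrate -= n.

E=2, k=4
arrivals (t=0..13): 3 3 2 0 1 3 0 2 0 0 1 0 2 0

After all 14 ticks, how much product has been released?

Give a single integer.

t=0: arr=3 -> substrate=1 bound=2 product=0
t=1: arr=3 -> substrate=4 bound=2 product=0
t=2: arr=2 -> substrate=6 bound=2 product=0
t=3: arr=0 -> substrate=6 bound=2 product=0
t=4: arr=1 -> substrate=5 bound=2 product=2
t=5: arr=3 -> substrate=8 bound=2 product=2
t=6: arr=0 -> substrate=8 bound=2 product=2
t=7: arr=2 -> substrate=10 bound=2 product=2
t=8: arr=0 -> substrate=8 bound=2 product=4
t=9: arr=0 -> substrate=8 bound=2 product=4
t=10: arr=1 -> substrate=9 bound=2 product=4
t=11: arr=0 -> substrate=9 bound=2 product=4
t=12: arr=2 -> substrate=9 bound=2 product=6
t=13: arr=0 -> substrate=9 bound=2 product=6

Answer: 6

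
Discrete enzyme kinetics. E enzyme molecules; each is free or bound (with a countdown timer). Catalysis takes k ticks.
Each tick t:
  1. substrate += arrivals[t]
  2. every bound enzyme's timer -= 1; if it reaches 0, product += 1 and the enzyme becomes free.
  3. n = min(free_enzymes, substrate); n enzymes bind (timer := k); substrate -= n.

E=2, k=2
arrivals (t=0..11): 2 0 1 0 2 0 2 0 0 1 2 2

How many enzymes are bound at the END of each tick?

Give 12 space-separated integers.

Answer: 2 2 1 1 2 2 2 2 0 1 2 2

Derivation:
t=0: arr=2 -> substrate=0 bound=2 product=0
t=1: arr=0 -> substrate=0 bound=2 product=0
t=2: arr=1 -> substrate=0 bound=1 product=2
t=3: arr=0 -> substrate=0 bound=1 product=2
t=4: arr=2 -> substrate=0 bound=2 product=3
t=5: arr=0 -> substrate=0 bound=2 product=3
t=6: arr=2 -> substrate=0 bound=2 product=5
t=7: arr=0 -> substrate=0 bound=2 product=5
t=8: arr=0 -> substrate=0 bound=0 product=7
t=9: arr=1 -> substrate=0 bound=1 product=7
t=10: arr=2 -> substrate=1 bound=2 product=7
t=11: arr=2 -> substrate=2 bound=2 product=8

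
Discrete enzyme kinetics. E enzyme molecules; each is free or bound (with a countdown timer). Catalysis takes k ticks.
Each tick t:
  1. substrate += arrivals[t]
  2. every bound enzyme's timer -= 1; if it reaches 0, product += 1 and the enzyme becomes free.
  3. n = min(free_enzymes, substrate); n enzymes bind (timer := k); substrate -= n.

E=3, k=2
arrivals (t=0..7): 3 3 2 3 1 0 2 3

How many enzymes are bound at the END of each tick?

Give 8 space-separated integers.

Answer: 3 3 3 3 3 3 3 3

Derivation:
t=0: arr=3 -> substrate=0 bound=3 product=0
t=1: arr=3 -> substrate=3 bound=3 product=0
t=2: arr=2 -> substrate=2 bound=3 product=3
t=3: arr=3 -> substrate=5 bound=3 product=3
t=4: arr=1 -> substrate=3 bound=3 product=6
t=5: arr=0 -> substrate=3 bound=3 product=6
t=6: arr=2 -> substrate=2 bound=3 product=9
t=7: arr=3 -> substrate=5 bound=3 product=9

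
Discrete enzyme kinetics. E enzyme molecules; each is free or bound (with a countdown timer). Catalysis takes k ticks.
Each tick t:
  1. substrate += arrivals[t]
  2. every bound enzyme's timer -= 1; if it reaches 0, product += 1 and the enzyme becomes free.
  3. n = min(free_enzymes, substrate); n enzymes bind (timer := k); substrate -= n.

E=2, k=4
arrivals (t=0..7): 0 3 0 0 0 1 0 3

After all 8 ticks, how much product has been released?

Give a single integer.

Answer: 2

Derivation:
t=0: arr=0 -> substrate=0 bound=0 product=0
t=1: arr=3 -> substrate=1 bound=2 product=0
t=2: arr=0 -> substrate=1 bound=2 product=0
t=3: arr=0 -> substrate=1 bound=2 product=0
t=4: arr=0 -> substrate=1 bound=2 product=0
t=5: arr=1 -> substrate=0 bound=2 product=2
t=6: arr=0 -> substrate=0 bound=2 product=2
t=7: arr=3 -> substrate=3 bound=2 product=2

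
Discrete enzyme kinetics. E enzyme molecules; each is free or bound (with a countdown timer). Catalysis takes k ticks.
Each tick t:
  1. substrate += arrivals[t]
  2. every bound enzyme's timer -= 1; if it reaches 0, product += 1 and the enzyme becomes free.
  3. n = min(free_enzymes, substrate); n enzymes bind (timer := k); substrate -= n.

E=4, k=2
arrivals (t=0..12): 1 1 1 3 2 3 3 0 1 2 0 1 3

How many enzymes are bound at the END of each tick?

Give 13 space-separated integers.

t=0: arr=1 -> substrate=0 bound=1 product=0
t=1: arr=1 -> substrate=0 bound=2 product=0
t=2: arr=1 -> substrate=0 bound=2 product=1
t=3: arr=3 -> substrate=0 bound=4 product=2
t=4: arr=2 -> substrate=1 bound=4 product=3
t=5: arr=3 -> substrate=1 bound=4 product=6
t=6: arr=3 -> substrate=3 bound=4 product=7
t=7: arr=0 -> substrate=0 bound=4 product=10
t=8: arr=1 -> substrate=0 bound=4 product=11
t=9: arr=2 -> substrate=0 bound=3 product=14
t=10: arr=0 -> substrate=0 bound=2 product=15
t=11: arr=1 -> substrate=0 bound=1 product=17
t=12: arr=3 -> substrate=0 bound=4 product=17

Answer: 1 2 2 4 4 4 4 4 4 3 2 1 4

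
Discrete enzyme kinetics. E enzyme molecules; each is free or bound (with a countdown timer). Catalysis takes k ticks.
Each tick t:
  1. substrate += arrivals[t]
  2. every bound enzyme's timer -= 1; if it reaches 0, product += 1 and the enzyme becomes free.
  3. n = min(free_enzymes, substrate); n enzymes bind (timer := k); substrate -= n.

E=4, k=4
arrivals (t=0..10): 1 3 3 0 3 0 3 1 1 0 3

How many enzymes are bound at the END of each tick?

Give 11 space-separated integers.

Answer: 1 4 4 4 4 4 4 4 4 4 4

Derivation:
t=0: arr=1 -> substrate=0 bound=1 product=0
t=1: arr=3 -> substrate=0 bound=4 product=0
t=2: arr=3 -> substrate=3 bound=4 product=0
t=3: arr=0 -> substrate=3 bound=4 product=0
t=4: arr=3 -> substrate=5 bound=4 product=1
t=5: arr=0 -> substrate=2 bound=4 product=4
t=6: arr=3 -> substrate=5 bound=4 product=4
t=7: arr=1 -> substrate=6 bound=4 product=4
t=8: arr=1 -> substrate=6 bound=4 product=5
t=9: arr=0 -> substrate=3 bound=4 product=8
t=10: arr=3 -> substrate=6 bound=4 product=8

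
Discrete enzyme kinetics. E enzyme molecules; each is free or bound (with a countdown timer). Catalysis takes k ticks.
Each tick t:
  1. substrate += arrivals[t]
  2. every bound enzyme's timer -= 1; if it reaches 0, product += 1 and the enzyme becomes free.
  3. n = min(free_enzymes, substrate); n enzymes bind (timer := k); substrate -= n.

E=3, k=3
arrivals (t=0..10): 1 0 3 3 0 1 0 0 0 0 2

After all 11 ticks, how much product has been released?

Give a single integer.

Answer: 7

Derivation:
t=0: arr=1 -> substrate=0 bound=1 product=0
t=1: arr=0 -> substrate=0 bound=1 product=0
t=2: arr=3 -> substrate=1 bound=3 product=0
t=3: arr=3 -> substrate=3 bound=3 product=1
t=4: arr=0 -> substrate=3 bound=3 product=1
t=5: arr=1 -> substrate=2 bound=3 product=3
t=6: arr=0 -> substrate=1 bound=3 product=4
t=7: arr=0 -> substrate=1 bound=3 product=4
t=8: arr=0 -> substrate=0 bound=2 product=6
t=9: arr=0 -> substrate=0 bound=1 product=7
t=10: arr=2 -> substrate=0 bound=3 product=7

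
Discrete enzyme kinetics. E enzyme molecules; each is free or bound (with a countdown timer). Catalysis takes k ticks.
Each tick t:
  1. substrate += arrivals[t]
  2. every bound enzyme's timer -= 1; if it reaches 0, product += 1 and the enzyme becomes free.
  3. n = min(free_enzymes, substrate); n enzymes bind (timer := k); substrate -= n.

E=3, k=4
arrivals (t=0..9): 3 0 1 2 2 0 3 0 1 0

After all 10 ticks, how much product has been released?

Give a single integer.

t=0: arr=3 -> substrate=0 bound=3 product=0
t=1: arr=0 -> substrate=0 bound=3 product=0
t=2: arr=1 -> substrate=1 bound=3 product=0
t=3: arr=2 -> substrate=3 bound=3 product=0
t=4: arr=2 -> substrate=2 bound=3 product=3
t=5: arr=0 -> substrate=2 bound=3 product=3
t=6: arr=3 -> substrate=5 bound=3 product=3
t=7: arr=0 -> substrate=5 bound=3 product=3
t=8: arr=1 -> substrate=3 bound=3 product=6
t=9: arr=0 -> substrate=3 bound=3 product=6

Answer: 6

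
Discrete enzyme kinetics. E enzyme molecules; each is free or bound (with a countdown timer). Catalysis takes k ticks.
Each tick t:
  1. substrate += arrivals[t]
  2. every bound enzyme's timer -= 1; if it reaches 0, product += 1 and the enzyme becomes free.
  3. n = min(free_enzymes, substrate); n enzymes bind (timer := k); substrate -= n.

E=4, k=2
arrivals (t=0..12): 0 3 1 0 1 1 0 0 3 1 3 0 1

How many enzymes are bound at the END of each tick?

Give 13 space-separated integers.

Answer: 0 3 4 1 1 2 1 0 3 4 4 3 1

Derivation:
t=0: arr=0 -> substrate=0 bound=0 product=0
t=1: arr=3 -> substrate=0 bound=3 product=0
t=2: arr=1 -> substrate=0 bound=4 product=0
t=3: arr=0 -> substrate=0 bound=1 product=3
t=4: arr=1 -> substrate=0 bound=1 product=4
t=5: arr=1 -> substrate=0 bound=2 product=4
t=6: arr=0 -> substrate=0 bound=1 product=5
t=7: arr=0 -> substrate=0 bound=0 product=6
t=8: arr=3 -> substrate=0 bound=3 product=6
t=9: arr=1 -> substrate=0 bound=4 product=6
t=10: arr=3 -> substrate=0 bound=4 product=9
t=11: arr=0 -> substrate=0 bound=3 product=10
t=12: arr=1 -> substrate=0 bound=1 product=13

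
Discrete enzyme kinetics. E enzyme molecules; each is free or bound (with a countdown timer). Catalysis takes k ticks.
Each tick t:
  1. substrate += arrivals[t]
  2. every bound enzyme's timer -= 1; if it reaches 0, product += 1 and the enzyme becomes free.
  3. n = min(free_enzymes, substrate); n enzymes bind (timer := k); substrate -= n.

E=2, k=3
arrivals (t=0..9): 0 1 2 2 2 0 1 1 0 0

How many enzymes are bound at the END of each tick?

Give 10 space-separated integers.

Answer: 0 1 2 2 2 2 2 2 2 2

Derivation:
t=0: arr=0 -> substrate=0 bound=0 product=0
t=1: arr=1 -> substrate=0 bound=1 product=0
t=2: arr=2 -> substrate=1 bound=2 product=0
t=3: arr=2 -> substrate=3 bound=2 product=0
t=4: arr=2 -> substrate=4 bound=2 product=1
t=5: arr=0 -> substrate=3 bound=2 product=2
t=6: arr=1 -> substrate=4 bound=2 product=2
t=7: arr=1 -> substrate=4 bound=2 product=3
t=8: arr=0 -> substrate=3 bound=2 product=4
t=9: arr=0 -> substrate=3 bound=2 product=4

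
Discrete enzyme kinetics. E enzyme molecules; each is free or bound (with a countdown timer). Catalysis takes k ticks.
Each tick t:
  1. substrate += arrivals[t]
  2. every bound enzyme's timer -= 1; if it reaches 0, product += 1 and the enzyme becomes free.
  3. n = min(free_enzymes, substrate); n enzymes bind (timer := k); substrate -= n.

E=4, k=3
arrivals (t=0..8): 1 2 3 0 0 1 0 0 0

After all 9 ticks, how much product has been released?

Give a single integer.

t=0: arr=1 -> substrate=0 bound=1 product=0
t=1: arr=2 -> substrate=0 bound=3 product=0
t=2: arr=3 -> substrate=2 bound=4 product=0
t=3: arr=0 -> substrate=1 bound=4 product=1
t=4: arr=0 -> substrate=0 bound=3 product=3
t=5: arr=1 -> substrate=0 bound=3 product=4
t=6: arr=0 -> substrate=0 bound=2 product=5
t=7: arr=0 -> substrate=0 bound=1 product=6
t=8: arr=0 -> substrate=0 bound=0 product=7

Answer: 7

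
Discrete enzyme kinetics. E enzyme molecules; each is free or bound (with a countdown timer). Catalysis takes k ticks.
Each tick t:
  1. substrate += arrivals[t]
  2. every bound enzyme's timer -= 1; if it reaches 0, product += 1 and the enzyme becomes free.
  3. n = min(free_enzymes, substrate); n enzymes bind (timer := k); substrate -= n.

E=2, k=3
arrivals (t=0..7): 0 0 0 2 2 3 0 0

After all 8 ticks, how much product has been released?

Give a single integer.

t=0: arr=0 -> substrate=0 bound=0 product=0
t=1: arr=0 -> substrate=0 bound=0 product=0
t=2: arr=0 -> substrate=0 bound=0 product=0
t=3: arr=2 -> substrate=0 bound=2 product=0
t=4: arr=2 -> substrate=2 bound=2 product=0
t=5: arr=3 -> substrate=5 bound=2 product=0
t=6: arr=0 -> substrate=3 bound=2 product=2
t=7: arr=0 -> substrate=3 bound=2 product=2

Answer: 2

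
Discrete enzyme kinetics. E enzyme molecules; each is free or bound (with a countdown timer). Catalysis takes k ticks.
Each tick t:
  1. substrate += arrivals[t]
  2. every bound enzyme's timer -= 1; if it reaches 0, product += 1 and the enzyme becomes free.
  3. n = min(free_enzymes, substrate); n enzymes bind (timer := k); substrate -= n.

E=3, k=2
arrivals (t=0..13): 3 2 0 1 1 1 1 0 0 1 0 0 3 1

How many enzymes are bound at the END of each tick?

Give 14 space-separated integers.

Answer: 3 3 2 3 2 2 2 1 0 1 1 0 3 3

Derivation:
t=0: arr=3 -> substrate=0 bound=3 product=0
t=1: arr=2 -> substrate=2 bound=3 product=0
t=2: arr=0 -> substrate=0 bound=2 product=3
t=3: arr=1 -> substrate=0 bound=3 product=3
t=4: arr=1 -> substrate=0 bound=2 product=5
t=5: arr=1 -> substrate=0 bound=2 product=6
t=6: arr=1 -> substrate=0 bound=2 product=7
t=7: arr=0 -> substrate=0 bound=1 product=8
t=8: arr=0 -> substrate=0 bound=0 product=9
t=9: arr=1 -> substrate=0 bound=1 product=9
t=10: arr=0 -> substrate=0 bound=1 product=9
t=11: arr=0 -> substrate=0 bound=0 product=10
t=12: arr=3 -> substrate=0 bound=3 product=10
t=13: arr=1 -> substrate=1 bound=3 product=10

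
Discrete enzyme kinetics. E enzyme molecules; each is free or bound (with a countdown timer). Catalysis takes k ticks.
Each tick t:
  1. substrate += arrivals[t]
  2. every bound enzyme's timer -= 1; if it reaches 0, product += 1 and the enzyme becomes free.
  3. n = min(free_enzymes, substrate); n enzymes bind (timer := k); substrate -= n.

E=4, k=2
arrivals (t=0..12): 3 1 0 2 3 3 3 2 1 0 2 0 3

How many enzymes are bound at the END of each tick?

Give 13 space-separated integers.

t=0: arr=3 -> substrate=0 bound=3 product=0
t=1: arr=1 -> substrate=0 bound=4 product=0
t=2: arr=0 -> substrate=0 bound=1 product=3
t=3: arr=2 -> substrate=0 bound=2 product=4
t=4: arr=3 -> substrate=1 bound=4 product=4
t=5: arr=3 -> substrate=2 bound=4 product=6
t=6: arr=3 -> substrate=3 bound=4 product=8
t=7: arr=2 -> substrate=3 bound=4 product=10
t=8: arr=1 -> substrate=2 bound=4 product=12
t=9: arr=0 -> substrate=0 bound=4 product=14
t=10: arr=2 -> substrate=0 bound=4 product=16
t=11: arr=0 -> substrate=0 bound=2 product=18
t=12: arr=3 -> substrate=0 bound=3 product=20

Answer: 3 4 1 2 4 4 4 4 4 4 4 2 3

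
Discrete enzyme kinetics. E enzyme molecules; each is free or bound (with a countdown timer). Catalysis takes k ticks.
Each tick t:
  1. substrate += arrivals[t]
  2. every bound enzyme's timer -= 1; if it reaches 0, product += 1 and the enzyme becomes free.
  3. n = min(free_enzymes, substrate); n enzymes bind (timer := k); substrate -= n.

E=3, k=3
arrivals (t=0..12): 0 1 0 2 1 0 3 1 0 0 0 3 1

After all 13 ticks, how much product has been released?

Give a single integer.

Answer: 8

Derivation:
t=0: arr=0 -> substrate=0 bound=0 product=0
t=1: arr=1 -> substrate=0 bound=1 product=0
t=2: arr=0 -> substrate=0 bound=1 product=0
t=3: arr=2 -> substrate=0 bound=3 product=0
t=4: arr=1 -> substrate=0 bound=3 product=1
t=5: arr=0 -> substrate=0 bound=3 product=1
t=6: arr=3 -> substrate=1 bound=3 product=3
t=7: arr=1 -> substrate=1 bound=3 product=4
t=8: arr=0 -> substrate=1 bound=3 product=4
t=9: arr=0 -> substrate=0 bound=2 product=6
t=10: arr=0 -> substrate=0 bound=1 product=7
t=11: arr=3 -> substrate=1 bound=3 product=7
t=12: arr=1 -> substrate=1 bound=3 product=8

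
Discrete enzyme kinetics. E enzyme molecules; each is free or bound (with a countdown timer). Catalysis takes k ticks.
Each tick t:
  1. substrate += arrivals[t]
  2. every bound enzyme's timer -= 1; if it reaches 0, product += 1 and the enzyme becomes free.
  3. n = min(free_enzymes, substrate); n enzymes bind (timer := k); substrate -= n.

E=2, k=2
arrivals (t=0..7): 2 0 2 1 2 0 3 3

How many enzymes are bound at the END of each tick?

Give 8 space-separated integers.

t=0: arr=2 -> substrate=0 bound=2 product=0
t=1: arr=0 -> substrate=0 bound=2 product=0
t=2: arr=2 -> substrate=0 bound=2 product=2
t=3: arr=1 -> substrate=1 bound=2 product=2
t=4: arr=2 -> substrate=1 bound=2 product=4
t=5: arr=0 -> substrate=1 bound=2 product=4
t=6: arr=3 -> substrate=2 bound=2 product=6
t=7: arr=3 -> substrate=5 bound=2 product=6

Answer: 2 2 2 2 2 2 2 2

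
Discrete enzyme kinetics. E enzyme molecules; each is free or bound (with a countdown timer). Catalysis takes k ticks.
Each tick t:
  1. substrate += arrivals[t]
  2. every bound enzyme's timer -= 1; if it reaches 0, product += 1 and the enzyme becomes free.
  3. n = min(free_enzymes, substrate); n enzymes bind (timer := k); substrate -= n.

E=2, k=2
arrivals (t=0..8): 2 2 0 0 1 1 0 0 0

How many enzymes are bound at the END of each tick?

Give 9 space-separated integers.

t=0: arr=2 -> substrate=0 bound=2 product=0
t=1: arr=2 -> substrate=2 bound=2 product=0
t=2: arr=0 -> substrate=0 bound=2 product=2
t=3: arr=0 -> substrate=0 bound=2 product=2
t=4: arr=1 -> substrate=0 bound=1 product=4
t=5: arr=1 -> substrate=0 bound=2 product=4
t=6: arr=0 -> substrate=0 bound=1 product=5
t=7: arr=0 -> substrate=0 bound=0 product=6
t=8: arr=0 -> substrate=0 bound=0 product=6

Answer: 2 2 2 2 1 2 1 0 0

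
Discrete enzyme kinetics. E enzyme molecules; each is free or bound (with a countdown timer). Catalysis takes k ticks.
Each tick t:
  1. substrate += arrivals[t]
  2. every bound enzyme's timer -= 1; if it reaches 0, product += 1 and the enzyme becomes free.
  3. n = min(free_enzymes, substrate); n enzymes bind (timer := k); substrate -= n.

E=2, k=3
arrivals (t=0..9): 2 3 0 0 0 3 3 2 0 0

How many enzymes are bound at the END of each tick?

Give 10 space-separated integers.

t=0: arr=2 -> substrate=0 bound=2 product=0
t=1: arr=3 -> substrate=3 bound=2 product=0
t=2: arr=0 -> substrate=3 bound=2 product=0
t=3: arr=0 -> substrate=1 bound=2 product=2
t=4: arr=0 -> substrate=1 bound=2 product=2
t=5: arr=3 -> substrate=4 bound=2 product=2
t=6: arr=3 -> substrate=5 bound=2 product=4
t=7: arr=2 -> substrate=7 bound=2 product=4
t=8: arr=0 -> substrate=7 bound=2 product=4
t=9: arr=0 -> substrate=5 bound=2 product=6

Answer: 2 2 2 2 2 2 2 2 2 2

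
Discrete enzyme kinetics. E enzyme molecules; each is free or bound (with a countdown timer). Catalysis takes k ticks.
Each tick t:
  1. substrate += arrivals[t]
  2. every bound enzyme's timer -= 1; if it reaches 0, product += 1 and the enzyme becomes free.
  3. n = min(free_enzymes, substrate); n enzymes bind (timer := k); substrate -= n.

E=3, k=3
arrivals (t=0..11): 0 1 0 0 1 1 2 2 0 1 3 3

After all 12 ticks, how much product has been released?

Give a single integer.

Answer: 6

Derivation:
t=0: arr=0 -> substrate=0 bound=0 product=0
t=1: arr=1 -> substrate=0 bound=1 product=0
t=2: arr=0 -> substrate=0 bound=1 product=0
t=3: arr=0 -> substrate=0 bound=1 product=0
t=4: arr=1 -> substrate=0 bound=1 product=1
t=5: arr=1 -> substrate=0 bound=2 product=1
t=6: arr=2 -> substrate=1 bound=3 product=1
t=7: arr=2 -> substrate=2 bound=3 product=2
t=8: arr=0 -> substrate=1 bound=3 product=3
t=9: arr=1 -> substrate=1 bound=3 product=4
t=10: arr=3 -> substrate=3 bound=3 product=5
t=11: arr=3 -> substrate=5 bound=3 product=6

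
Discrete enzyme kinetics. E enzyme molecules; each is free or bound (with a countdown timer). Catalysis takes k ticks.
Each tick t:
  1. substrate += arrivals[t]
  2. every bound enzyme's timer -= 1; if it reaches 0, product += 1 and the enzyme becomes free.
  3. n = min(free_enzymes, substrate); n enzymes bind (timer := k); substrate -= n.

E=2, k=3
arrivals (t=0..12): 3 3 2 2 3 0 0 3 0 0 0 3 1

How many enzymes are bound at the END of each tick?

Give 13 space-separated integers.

Answer: 2 2 2 2 2 2 2 2 2 2 2 2 2

Derivation:
t=0: arr=3 -> substrate=1 bound=2 product=0
t=1: arr=3 -> substrate=4 bound=2 product=0
t=2: arr=2 -> substrate=6 bound=2 product=0
t=3: arr=2 -> substrate=6 bound=2 product=2
t=4: arr=3 -> substrate=9 bound=2 product=2
t=5: arr=0 -> substrate=9 bound=2 product=2
t=6: arr=0 -> substrate=7 bound=2 product=4
t=7: arr=3 -> substrate=10 bound=2 product=4
t=8: arr=0 -> substrate=10 bound=2 product=4
t=9: arr=0 -> substrate=8 bound=2 product=6
t=10: arr=0 -> substrate=8 bound=2 product=6
t=11: arr=3 -> substrate=11 bound=2 product=6
t=12: arr=1 -> substrate=10 bound=2 product=8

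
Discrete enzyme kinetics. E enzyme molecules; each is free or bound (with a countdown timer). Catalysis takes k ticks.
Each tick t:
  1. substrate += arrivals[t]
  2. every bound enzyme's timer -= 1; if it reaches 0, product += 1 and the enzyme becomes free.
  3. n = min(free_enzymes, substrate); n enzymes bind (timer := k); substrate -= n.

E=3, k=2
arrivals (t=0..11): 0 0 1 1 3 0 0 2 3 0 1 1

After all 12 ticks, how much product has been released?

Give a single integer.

Answer: 10

Derivation:
t=0: arr=0 -> substrate=0 bound=0 product=0
t=1: arr=0 -> substrate=0 bound=0 product=0
t=2: arr=1 -> substrate=0 bound=1 product=0
t=3: arr=1 -> substrate=0 bound=2 product=0
t=4: arr=3 -> substrate=1 bound=3 product=1
t=5: arr=0 -> substrate=0 bound=3 product=2
t=6: arr=0 -> substrate=0 bound=1 product=4
t=7: arr=2 -> substrate=0 bound=2 product=5
t=8: arr=3 -> substrate=2 bound=3 product=5
t=9: arr=0 -> substrate=0 bound=3 product=7
t=10: arr=1 -> substrate=0 bound=3 product=8
t=11: arr=1 -> substrate=0 bound=2 product=10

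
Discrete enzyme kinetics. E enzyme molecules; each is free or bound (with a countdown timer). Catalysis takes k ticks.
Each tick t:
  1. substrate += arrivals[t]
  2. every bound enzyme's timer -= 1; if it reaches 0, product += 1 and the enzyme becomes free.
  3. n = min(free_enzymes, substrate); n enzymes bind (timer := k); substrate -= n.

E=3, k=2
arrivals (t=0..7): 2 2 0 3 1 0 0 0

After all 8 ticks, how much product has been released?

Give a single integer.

Answer: 8

Derivation:
t=0: arr=2 -> substrate=0 bound=2 product=0
t=1: arr=2 -> substrate=1 bound=3 product=0
t=2: arr=0 -> substrate=0 bound=2 product=2
t=3: arr=3 -> substrate=1 bound=3 product=3
t=4: arr=1 -> substrate=1 bound=3 product=4
t=5: arr=0 -> substrate=0 bound=2 product=6
t=6: arr=0 -> substrate=0 bound=1 product=7
t=7: arr=0 -> substrate=0 bound=0 product=8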